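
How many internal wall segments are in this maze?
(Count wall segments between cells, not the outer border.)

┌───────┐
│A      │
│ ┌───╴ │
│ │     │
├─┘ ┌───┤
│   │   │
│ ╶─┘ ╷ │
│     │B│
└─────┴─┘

Counting internal wall segments:
Total internal walls: 9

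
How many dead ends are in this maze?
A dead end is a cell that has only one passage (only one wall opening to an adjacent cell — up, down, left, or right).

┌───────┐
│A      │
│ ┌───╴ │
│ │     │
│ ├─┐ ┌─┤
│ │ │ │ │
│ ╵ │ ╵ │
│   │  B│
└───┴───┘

Checking each cell for number of passages:

Dead ends found at positions:
  (1, 1)
  (2, 1)
  (2, 3)
Total dead ends: 3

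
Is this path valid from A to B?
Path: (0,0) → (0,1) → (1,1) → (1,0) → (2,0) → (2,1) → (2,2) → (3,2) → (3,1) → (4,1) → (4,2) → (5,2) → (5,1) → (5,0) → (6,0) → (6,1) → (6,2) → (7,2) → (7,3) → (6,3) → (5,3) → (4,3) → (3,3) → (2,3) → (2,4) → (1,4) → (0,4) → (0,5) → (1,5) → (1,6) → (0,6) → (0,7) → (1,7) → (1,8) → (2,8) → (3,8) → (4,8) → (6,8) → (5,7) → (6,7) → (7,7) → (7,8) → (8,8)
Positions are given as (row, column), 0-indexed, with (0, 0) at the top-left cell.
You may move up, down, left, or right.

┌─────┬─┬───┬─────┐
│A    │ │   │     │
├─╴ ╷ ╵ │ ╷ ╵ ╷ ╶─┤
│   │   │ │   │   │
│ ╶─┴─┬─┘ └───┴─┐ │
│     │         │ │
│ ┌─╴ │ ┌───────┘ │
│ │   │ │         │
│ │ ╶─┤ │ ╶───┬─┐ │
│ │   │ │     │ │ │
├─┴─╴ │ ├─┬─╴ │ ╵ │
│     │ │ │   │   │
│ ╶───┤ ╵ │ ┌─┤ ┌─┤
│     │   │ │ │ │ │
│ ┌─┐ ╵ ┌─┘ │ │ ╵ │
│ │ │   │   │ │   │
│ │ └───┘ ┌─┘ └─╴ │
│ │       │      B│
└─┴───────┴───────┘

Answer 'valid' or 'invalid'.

Checking path validity:
Result: Invalid move at step 37: cannot move from (4, 8) to (6, 8).

invalid

Correct solution:

┌─────┬─┬───┬─────┐
│A ↓  │ │↱ ↓│↱ ↓  │
├─╴ ╷ ╵ │ ╷ ╵ ╷ ╶─┤
│↓ ↲│   │↑│↳ ↑│↳ ↓│
│ ╶─┴─┬─┘ └───┴─┐ │
│↳ → ↓│↱ ↑      │↓│
│ ┌─╴ │ ┌───────┘ │
│ │↓ ↲│↑│        ↓│
│ │ ╶─┤ │ ╶───┬─┐ │
│ │↳ ↓│↑│     │ │↓│
├─┴─╴ │ ├─┬─╴ │ ╵ │
│↓ ← ↲│↑│ │   │↓ ↲│
│ ╶───┤ ╵ │ ┌─┤ ┌─┤
│↳ → ↓│↑  │ │ │↓│ │
│ ┌─┐ ╵ ┌─┘ │ │ ╵ │
│ │ │↳ ↑│   │ │↳ ↓│
│ │ └───┘ ┌─┘ └─╴ │
│ │       │      B│
└─┴───────┴───────┘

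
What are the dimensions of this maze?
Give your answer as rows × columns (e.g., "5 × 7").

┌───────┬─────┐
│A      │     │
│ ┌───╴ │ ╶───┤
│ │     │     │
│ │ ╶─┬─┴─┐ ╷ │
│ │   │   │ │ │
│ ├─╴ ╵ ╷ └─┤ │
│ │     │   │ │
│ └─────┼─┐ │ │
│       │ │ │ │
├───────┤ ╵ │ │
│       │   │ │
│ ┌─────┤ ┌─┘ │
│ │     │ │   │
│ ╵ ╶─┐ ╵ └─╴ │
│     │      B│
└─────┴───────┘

Counting the maze dimensions:
Rows (vertical): 8
Columns (horizontal): 7
Dimensions: 8 × 7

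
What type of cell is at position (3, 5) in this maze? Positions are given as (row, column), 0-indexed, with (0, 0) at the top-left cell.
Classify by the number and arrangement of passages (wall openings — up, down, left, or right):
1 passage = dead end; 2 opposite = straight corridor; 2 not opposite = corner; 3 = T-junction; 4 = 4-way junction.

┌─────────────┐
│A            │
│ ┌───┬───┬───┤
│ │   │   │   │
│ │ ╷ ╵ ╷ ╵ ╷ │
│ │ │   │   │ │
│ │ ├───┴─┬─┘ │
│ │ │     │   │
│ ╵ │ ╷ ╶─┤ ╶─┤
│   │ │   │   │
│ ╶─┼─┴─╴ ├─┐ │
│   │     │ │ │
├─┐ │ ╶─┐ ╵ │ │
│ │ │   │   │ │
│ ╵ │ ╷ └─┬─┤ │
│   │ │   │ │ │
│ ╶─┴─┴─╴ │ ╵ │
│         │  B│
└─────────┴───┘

Checking cell at (3, 5):
Number of passages: 2
Cell type: corner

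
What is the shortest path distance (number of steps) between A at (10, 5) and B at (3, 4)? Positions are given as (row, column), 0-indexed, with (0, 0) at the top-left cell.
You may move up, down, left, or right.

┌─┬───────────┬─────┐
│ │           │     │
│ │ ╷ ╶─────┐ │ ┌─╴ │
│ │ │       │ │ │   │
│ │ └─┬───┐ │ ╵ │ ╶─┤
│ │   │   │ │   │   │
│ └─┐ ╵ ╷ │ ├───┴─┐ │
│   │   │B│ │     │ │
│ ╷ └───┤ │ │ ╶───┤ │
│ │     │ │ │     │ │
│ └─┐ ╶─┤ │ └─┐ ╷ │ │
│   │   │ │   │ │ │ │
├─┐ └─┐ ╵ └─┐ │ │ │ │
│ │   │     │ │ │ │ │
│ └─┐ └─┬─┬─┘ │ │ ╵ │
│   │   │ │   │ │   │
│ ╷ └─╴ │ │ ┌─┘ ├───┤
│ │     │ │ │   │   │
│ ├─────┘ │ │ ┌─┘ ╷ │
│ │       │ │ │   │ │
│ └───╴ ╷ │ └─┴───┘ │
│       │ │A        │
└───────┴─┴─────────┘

Finding path from (10, 5) to (3, 4):
Path: (10,5) → (9,5) → (8,5) → (7,5) → (7,6) → (6,6) → (5,6) → (5,5) → (4,5) → (3,5) → (2,5) → (1,5) → (1,4) → (1,3) → (1,2) → (0,2) → (0,1) → (1,1) → (2,1) → (2,2) → (3,2) → (3,3) → (2,3) → (2,4) → (3,4)
Distance: 24 steps

Solution:

┌─┬───────────┬─────┐
│ │↓ ↰        │     │
│ │ ╷ ╶─────┐ │ ┌─╴ │
│ │↓│↑ ← ← ↰│ │ │   │
│ │ └─┬───┐ │ ╵ │ ╶─┤
│ │↳ ↓│↱ ↓│↑│   │   │
│ └─┐ ╵ ╷ │ ├───┴─┐ │
│   │↳ ↑│B│↑│     │ │
│ ╷ └───┤ │ │ ╶───┤ │
│ │     │ │↑│     │ │
│ └─┐ ╶─┤ │ └─┐ ╷ │ │
│   │   │ │↑ ↰│ │ │ │
├─┐ └─┐ ╵ └─┐ │ │ │ │
│ │   │     │↑│ │ │ │
│ └─┐ └─┬─┬─┘ │ │ ╵ │
│   │   │ │↱ ↑│ │   │
│ ╷ └─╴ │ │ ┌─┘ ├───┤
│ │     │ │↑│   │   │
│ ├─────┘ │ │ ┌─┘ ╷ │
│ │       │↑│ │   │ │
│ └───╴ ╷ │ └─┴───┘ │
│       │ │A        │
└───────┴─┴─────────┘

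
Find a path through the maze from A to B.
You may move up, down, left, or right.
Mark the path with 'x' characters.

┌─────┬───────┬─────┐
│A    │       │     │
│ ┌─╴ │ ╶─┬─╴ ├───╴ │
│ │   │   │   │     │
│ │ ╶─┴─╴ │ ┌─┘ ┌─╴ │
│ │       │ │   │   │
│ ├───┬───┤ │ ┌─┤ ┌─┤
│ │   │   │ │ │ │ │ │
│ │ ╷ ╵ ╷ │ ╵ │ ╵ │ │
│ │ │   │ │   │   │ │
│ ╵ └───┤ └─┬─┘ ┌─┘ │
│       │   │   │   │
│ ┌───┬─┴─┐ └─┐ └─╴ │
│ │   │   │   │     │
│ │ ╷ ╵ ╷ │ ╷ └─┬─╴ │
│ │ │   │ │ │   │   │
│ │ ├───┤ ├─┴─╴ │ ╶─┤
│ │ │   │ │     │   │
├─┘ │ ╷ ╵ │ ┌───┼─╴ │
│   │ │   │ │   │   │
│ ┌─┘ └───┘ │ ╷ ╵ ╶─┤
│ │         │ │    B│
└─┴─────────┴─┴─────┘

Finding the shortest path through the maze:
Path length: 43 steps
Directions: right → right → down → left → down → right → right → right → up → left → up → right → right → right → down → left → down → down → down → right → up → up → right → up → right → right → down → left → down → down → left → down → down → right → right → down → left → down → right → down → left → down → right

Solution:

┌─────┬───────┬─────┐
│A x x│x x x x│     │
│ ┌─╴ │ ╶─┬─╴ ├───╴ │
│ │x x│x x│x x│x x x│
│ │ ╶─┴─╴ │ ┌─┘ ┌─╴ │
│ │x x x x│x│x x│x x│
│ ├───┬───┤ │ ┌─┤ ┌─┤
│ │   │   │x│x│ │x│ │
│ │ ╷ ╵ ╷ │ ╵ │ ╵ │ │
│ │ │   │ │x x│x x│ │
│ ╵ └───┤ └─┬─┘ ┌─┘ │
│       │   │  x│   │
│ ┌───┬─┴─┐ └─┐ └─╴ │
│ │   │   │   │x x x│
│ │ ╷ ╵ ╷ │ ╷ └─┬─╴ │
│ │ │   │ │ │   │x x│
│ │ ├───┤ ├─┴─╴ │ ╶─┤
│ │ │   │ │     │x x│
├─┘ │ ╷ ╵ │ ┌───┼─╴ │
│   │ │   │ │   │x x│
│ ┌─┘ └───┘ │ ╷ ╵ ╶─┤
│ │         │ │  x B│
└─┴─────────┴─┴─────┘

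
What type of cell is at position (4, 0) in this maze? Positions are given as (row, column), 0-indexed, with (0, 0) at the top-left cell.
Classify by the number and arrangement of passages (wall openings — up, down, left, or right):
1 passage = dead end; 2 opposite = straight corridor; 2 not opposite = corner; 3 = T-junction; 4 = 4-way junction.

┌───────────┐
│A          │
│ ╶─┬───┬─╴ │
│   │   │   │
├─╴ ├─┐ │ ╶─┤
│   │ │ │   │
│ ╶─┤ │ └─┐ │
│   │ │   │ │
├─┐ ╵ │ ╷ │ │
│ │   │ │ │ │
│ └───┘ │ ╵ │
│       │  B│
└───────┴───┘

Checking cell at (4, 0):
Number of passages: 1
Cell type: dead end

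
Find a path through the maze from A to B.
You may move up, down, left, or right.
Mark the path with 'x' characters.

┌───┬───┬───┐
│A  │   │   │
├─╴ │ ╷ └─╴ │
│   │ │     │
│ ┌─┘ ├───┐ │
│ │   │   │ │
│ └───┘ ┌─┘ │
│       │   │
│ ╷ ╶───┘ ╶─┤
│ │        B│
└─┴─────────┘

Finding the shortest path through the maze:
Path length: 11 steps
Directions: right → down → left → down → down → right → down → right → right → right → right

Solution:

┌───┬───┬───┐
│A x│   │   │
├─╴ │ ╷ └─╴ │
│x x│ │     │
│ ┌─┘ ├───┐ │
│x│   │   │ │
│ └───┘ ┌─┘ │
│x x    │   │
│ ╷ ╶───┘ ╶─┤
│ │x x x x B│
└─┴─────────┘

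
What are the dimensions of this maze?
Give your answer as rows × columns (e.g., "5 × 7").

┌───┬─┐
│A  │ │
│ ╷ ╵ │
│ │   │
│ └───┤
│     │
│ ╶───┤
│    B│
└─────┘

Counting the maze dimensions:
Rows (vertical): 4
Columns (horizontal): 3
Dimensions: 4 × 3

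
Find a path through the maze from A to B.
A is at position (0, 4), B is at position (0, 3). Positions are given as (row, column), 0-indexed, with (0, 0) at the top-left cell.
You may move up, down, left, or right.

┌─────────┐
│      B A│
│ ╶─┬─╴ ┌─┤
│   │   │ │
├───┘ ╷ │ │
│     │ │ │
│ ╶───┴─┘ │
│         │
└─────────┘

Finding the shortest path from (0, 4) to (0, 3):
Path length: 1 steps
Directions: left

Solution:

┌─────────┐
│      B A│
│ ╶─┬─╴ ┌─┤
│   │   │ │
├───┘ ╷ │ │
│     │ │ │
│ ╶───┴─┘ │
│         │
└─────────┘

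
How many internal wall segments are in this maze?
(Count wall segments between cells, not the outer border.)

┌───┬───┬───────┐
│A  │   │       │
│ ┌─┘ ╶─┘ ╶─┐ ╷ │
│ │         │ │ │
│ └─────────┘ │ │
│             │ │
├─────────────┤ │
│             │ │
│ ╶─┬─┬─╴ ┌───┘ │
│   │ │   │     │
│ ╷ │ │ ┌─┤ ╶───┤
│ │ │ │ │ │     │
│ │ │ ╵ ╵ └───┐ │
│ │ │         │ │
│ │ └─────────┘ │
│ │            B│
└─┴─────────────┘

Counting internal wall segments:
Total internal walls: 49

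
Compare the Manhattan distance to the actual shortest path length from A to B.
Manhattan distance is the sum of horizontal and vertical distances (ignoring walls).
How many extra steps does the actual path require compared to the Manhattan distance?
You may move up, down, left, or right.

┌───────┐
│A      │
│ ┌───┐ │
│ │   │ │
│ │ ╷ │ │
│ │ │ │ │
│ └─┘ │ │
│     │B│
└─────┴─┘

Manhattan distance: |3 - 0| + |3 - 0| = 6
Actual path length: 6
Extra steps: 6 - 6 = 0

Solution:

┌───────┐
│A → → ↓│
│ ┌───┐ │
│ │   │↓│
│ │ ╷ │ │
│ │ │ │↓│
│ └─┘ │ │
│     │B│
└─────┴─┘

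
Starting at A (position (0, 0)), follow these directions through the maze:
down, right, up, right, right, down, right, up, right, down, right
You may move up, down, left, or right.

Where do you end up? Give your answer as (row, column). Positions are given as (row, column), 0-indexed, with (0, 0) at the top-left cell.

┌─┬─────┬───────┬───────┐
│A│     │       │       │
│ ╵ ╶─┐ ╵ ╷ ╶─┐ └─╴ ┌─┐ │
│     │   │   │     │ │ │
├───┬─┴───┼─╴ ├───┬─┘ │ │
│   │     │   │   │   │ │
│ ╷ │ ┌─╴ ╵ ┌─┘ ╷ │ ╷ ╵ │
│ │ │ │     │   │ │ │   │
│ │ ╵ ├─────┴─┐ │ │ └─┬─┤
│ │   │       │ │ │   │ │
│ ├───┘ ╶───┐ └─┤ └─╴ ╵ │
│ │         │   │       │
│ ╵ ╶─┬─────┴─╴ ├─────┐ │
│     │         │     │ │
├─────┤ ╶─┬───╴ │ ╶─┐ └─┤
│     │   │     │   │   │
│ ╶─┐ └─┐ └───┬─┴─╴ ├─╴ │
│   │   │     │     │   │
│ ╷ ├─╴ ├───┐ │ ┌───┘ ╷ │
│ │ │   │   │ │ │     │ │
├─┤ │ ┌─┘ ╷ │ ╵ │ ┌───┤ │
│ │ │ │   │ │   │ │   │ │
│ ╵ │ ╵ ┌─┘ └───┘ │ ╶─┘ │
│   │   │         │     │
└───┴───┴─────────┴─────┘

Following directions step by step:
Start: (0, 0)
  down: (0, 0) → (1, 0)
  right: (1, 0) → (1, 1)
  up: (1, 1) → (0, 1)
  right: (0, 1) → (0, 2)
  right: (0, 2) → (0, 3)
  down: (0, 3) → (1, 3)
  right: (1, 3) → (1, 4)
  up: (1, 4) → (0, 4)
  right: (0, 4) → (0, 5)
  down: (0, 5) → (1, 5)
  right: (1, 5) → (1, 6)
Final position: (1, 6)

Path taken:

┌─┬─────┬───────┬───────┐
│A│↱ → ↓│↱ ↓    │       │
│ ╵ ╶─┐ ╵ ╷ ╶─┐ └─╴ ┌─┐ │
│↳ ↑  │↳ ↑│↳ B│     │ │ │
├───┬─┴───┼─╴ ├───┬─┘ │ │
│   │     │   │   │   │ │
│ ╷ │ ┌─╴ ╵ ┌─┘ ╷ │ ╷ ╵ │
│ │ │ │     │   │ │ │   │
│ │ ╵ ├─────┴─┐ │ │ └─┬─┤
│ │   │       │ │ │   │ │
│ ├───┘ ╶───┐ └─┤ └─╴ ╵ │
│ │         │   │       │
│ ╵ ╶─┬─────┴─╴ ├─────┐ │
│     │         │     │ │
├─────┤ ╶─┬───╴ │ ╶─┐ └─┤
│     │   │     │   │   │
│ ╶─┐ └─┐ └───┬─┴─╴ ├─╴ │
│   │   │     │     │   │
│ ╷ ├─╴ ├───┐ │ ┌───┘ ╷ │
│ │ │   │   │ │ │     │ │
├─┤ │ ┌─┘ ╷ │ ╵ │ ┌───┤ │
│ │ │ │   │ │   │ │   │ │
│ ╵ │ ╵ ┌─┘ └───┘ │ ╶─┘ │
│   │   │         │     │
└───┴───┴─────────┴─────┘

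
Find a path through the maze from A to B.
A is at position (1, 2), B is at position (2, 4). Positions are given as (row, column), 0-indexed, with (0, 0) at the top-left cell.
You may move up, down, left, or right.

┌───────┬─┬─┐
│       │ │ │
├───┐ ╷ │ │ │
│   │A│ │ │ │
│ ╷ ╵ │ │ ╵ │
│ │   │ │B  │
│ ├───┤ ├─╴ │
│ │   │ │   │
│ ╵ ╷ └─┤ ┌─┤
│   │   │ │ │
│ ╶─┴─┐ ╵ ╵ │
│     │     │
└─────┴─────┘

Finding the shortest path from (1, 2) to (2, 4):
Path length: 19 steps
Directions: down → left → up → left → down → down → down → right → up → right → down → right → down → right → up → up → right → up → left

Solution:

┌───────┬─┬─┐
│       │ │ │
├───┐ ╷ │ │ │
│↓ ↰│A│ │ │ │
│ ╷ ╵ │ │ ╵ │
│↓│↑ ↲│ │B ↰│
│ ├───┤ ├─╴ │
│↓│↱ ↓│ │↱ ↑│
│ ╵ ╷ └─┤ ┌─┤
│↳ ↑│↳ ↓│↑│ │
│ ╶─┴─┐ ╵ ╵ │
│     │↳ ↑  │
└─────┴─────┘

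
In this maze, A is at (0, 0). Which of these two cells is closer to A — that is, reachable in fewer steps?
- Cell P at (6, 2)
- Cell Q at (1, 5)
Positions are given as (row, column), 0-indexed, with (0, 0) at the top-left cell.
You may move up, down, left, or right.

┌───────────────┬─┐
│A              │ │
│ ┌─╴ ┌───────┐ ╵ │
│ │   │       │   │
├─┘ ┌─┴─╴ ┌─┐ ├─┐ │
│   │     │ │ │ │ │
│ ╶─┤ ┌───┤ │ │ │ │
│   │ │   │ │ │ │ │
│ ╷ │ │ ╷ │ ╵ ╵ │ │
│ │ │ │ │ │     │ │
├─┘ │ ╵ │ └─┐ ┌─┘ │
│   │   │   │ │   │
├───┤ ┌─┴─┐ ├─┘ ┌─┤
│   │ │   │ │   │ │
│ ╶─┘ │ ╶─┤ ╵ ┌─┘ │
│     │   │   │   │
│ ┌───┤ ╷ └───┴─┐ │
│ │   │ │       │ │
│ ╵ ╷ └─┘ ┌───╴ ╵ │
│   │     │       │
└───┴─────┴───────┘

Shortest path A → P at (6, 2): 28 steps
Shortest path A → Q at (1, 5): 34 steps

P is closer (28 steps vs 34 steps).

Path to P:

┌───────────────┬─┐
│A → → → → → → ↓│ │
│ ┌─╴ ┌───────┐ ╵ │
│ │   │       │↳ ↓│
├─┘ ┌─┴─╴ ┌─┐ ├─┐ │
│   │     │ │ │ │↓│
│ ╶─┤ ┌───┤ │ │ │ │
│   │ │↓ ↰│ │ │ │↓│
│ ╷ │ │ ╷ │ ╵ ╵ │ │
│ │ │ │↓│↑│     │↓│
├─┘ │ ╵ │ └─┐ ┌─┘ │
│   │↓ ↲│↑ ↰│ │↓ ↲│
├───┤ ┌─┴─┐ ├─┘ ┌─┤
│   │P│   │↑│↓ ↲│ │
│ ╶─┘ │ ╶─┤ ╵ ┌─┘ │
│     │   │↑ ↲│   │
│ ┌───┤ ╷ └───┴─┐ │
│ │   │ │       │ │
│ ╵ ╷ └─┘ ┌───╴ ╵ │
│   │     │       │
└───┴─────┴───────┘

Path to Q:

┌───────────────┬─┐
│A → → → → → → ↓│ │
│ ┌─╴ ┌───────┐ ╵ │
│ │   │  ↱ Q  │↳ ↓│
├─┘ ┌─┴─╴ ┌─┐ ├─┐ │
│   │↱ → ↑│ │ │ │↓│
│ ╶─┤ ┌───┤ │ │ │ │
│   │↑│↓ ↰│ │ │ │↓│
│ ╷ │ │ ╷ │ ╵ ╵ │ │
│ │ │↑│↓│↑│     │↓│
├─┘ │ ╵ │ └─┐ ┌─┘ │
│   │↑ ↲│↑ ↰│ │↓ ↲│
├───┤ ┌─┴─┐ ├─┘ ┌─┤
│   │ │   │↑│↓ ↲│ │
│ ╶─┘ │ ╶─┤ ╵ ┌─┘ │
│     │   │↑ ↲│   │
│ ┌───┤ ╷ └───┴─┐ │
│ │   │ │       │ │
│ ╵ ╷ └─┘ ┌───╴ ╵ │
│   │     │       │
└───┴─────┴───────┘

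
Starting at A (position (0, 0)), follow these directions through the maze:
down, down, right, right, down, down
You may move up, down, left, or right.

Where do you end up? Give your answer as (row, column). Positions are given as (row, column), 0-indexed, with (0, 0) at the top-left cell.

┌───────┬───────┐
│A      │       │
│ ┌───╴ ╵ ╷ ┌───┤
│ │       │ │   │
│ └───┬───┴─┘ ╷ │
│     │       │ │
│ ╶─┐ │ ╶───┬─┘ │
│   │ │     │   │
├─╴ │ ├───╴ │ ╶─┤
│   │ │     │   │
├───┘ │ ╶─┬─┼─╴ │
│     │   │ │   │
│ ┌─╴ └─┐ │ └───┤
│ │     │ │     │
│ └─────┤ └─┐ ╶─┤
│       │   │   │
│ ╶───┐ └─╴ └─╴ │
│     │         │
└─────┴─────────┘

Following directions step by step:
Start: (0, 0)
  down: (0, 0) → (1, 0)
  down: (1, 0) → (2, 0)
  right: (2, 0) → (2, 1)
  right: (2, 1) → (2, 2)
  down: (2, 2) → (3, 2)
  down: (3, 2) → (4, 2)
Final position: (4, 2)

Path taken:

┌───────┬───────┐
│A      │       │
│ ┌───╴ ╵ ╷ ┌───┤
│↓│       │ │   │
│ └───┬───┴─┘ ╷ │
│↳ → ↓│       │ │
│ ╶─┐ │ ╶───┬─┘ │
│   │↓│     │   │
├─╴ │ ├───╴ │ ╶─┤
│   │B│     │   │
├───┘ │ ╶─┬─┼─╴ │
│     │   │ │   │
│ ┌─╴ └─┐ │ └───┤
│ │     │ │     │
│ └─────┤ └─┐ ╶─┤
│       │   │   │
│ ╶───┐ └─╴ └─╴ │
│     │         │
└─────┴─────────┘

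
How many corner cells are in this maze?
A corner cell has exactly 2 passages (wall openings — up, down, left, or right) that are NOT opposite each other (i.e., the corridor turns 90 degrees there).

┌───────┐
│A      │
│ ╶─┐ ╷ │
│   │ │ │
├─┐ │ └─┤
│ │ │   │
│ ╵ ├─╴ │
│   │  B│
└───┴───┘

Counting corner cells (2 non-opposite passages):
Total corners: 9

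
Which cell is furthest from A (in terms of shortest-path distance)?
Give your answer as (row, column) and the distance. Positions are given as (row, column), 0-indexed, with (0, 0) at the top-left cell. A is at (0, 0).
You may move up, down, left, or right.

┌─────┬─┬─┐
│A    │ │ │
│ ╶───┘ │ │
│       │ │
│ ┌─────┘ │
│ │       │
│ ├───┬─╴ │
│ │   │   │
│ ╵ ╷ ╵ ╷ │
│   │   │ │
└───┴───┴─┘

Computing BFS distances from A to all cells:
Furthest cell: (2, 1)
Distance: 15 steps

Path from A to the furthest cell:

┌─────┬─┬─┐
│A    │ │ │
│ ╶───┘ │ │
│↓      │ │
│ ┌─────┘ │
│↓│B ← ← ↰│
│ ├───┬─╴ │
│↓│↱ ↓│↱ ↑│
│ ╵ ╷ ╵ ╷ │
│↳ ↑│↳ ↑│ │
└───┴───┴─┘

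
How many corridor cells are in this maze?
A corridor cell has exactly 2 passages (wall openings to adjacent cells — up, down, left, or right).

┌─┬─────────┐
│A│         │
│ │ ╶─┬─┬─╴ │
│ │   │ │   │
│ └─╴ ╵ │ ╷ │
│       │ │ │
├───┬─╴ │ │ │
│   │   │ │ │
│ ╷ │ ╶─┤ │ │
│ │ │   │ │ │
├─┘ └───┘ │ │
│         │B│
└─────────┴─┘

Counting cells with exactly 2 passages:
Total corridor cells: 26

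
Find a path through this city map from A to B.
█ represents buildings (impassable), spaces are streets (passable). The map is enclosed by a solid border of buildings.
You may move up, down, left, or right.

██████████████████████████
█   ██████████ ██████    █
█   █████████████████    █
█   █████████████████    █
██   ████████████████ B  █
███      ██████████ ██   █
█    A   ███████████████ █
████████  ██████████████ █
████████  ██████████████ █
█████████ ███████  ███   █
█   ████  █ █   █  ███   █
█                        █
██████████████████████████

Finding the shortest path from A to B:
Movement: cardinal only
Path length: 33 steps
Directions: right → right → right → down → down → right → down → down → down → right → right → right → right → right → right → right → right → right → right → right → right → right → up → up → right → right → up → up → up → up → up → left → left

Solution:

██████████████████████████
█   ██████████ ██████    █
█   █████████████████    █
█   █████████████████    █
██   ████████████████ B←↰█
███      ██████████ ██  ↑█
█    A→→↓███████████████↑█
████████↓ ██████████████↑█
████████↳↓██████████████↑█
█████████↓███████  ███↱→↑█
█   ████ ↓█ █   █  ███↑  █
█        ↳→→→→→→→→→→→→↑  █
██████████████████████████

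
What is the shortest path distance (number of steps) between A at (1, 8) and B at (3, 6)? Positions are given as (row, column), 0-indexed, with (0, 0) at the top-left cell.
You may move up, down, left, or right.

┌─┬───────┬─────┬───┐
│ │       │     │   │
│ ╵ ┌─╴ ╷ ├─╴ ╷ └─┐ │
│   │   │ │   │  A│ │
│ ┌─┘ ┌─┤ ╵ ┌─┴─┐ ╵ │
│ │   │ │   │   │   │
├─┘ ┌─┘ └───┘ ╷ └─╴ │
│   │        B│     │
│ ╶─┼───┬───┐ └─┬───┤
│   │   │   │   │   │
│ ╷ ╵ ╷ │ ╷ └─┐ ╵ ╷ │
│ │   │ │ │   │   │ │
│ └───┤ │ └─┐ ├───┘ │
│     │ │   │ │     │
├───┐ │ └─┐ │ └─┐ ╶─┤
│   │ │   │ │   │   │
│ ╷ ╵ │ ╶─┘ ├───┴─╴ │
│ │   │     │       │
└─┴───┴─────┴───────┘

Finding path from (1, 8) to (3, 6):
Path: (1,8) → (2,8) → (2,9) → (3,9) → (3,8) → (3,7) → (2,7) → (2,6) → (3,6)
Distance: 8 steps

Solution:

┌─┬───────┬─────┬───┐
│ │       │     │   │
│ ╵ ┌─╴ ╷ ├─╴ ╷ └─┐ │
│   │   │ │   │  A│ │
│ ┌─┘ ┌─┤ ╵ ┌─┴─┐ ╵ │
│ │   │ │   │↓ ↰│↳ ↓│
├─┘ ┌─┘ └───┘ ╷ └─╴ │
│   │        B│↑ ← ↲│
│ ╶─┼───┬───┐ └─┬───┤
│   │   │   │   │   │
│ ╷ ╵ ╷ │ ╷ └─┐ ╵ ╷ │
│ │   │ │ │   │   │ │
│ └───┤ │ └─┐ ├───┘ │
│     │ │   │ │     │
├───┐ │ └─┐ │ └─┐ ╶─┤
│   │ │   │ │   │   │
│ ╷ ╵ │ ╶─┘ ├───┴─╴ │
│ │   │     │       │
└─┴───┴─────┴───────┘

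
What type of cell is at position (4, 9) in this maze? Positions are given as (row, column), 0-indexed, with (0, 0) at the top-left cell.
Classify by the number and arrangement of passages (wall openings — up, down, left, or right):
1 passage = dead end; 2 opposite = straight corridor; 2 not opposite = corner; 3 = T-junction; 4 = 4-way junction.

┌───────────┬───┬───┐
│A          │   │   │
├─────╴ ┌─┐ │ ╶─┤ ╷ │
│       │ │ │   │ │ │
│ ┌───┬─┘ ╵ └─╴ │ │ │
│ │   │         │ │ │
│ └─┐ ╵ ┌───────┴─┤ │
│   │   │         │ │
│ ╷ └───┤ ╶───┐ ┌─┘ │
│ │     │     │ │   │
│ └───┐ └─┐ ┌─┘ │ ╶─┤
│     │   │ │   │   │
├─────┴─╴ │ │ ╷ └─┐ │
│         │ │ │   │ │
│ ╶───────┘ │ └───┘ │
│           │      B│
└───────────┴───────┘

Checking cell at (4, 9):
Number of passages: 2
Cell type: corner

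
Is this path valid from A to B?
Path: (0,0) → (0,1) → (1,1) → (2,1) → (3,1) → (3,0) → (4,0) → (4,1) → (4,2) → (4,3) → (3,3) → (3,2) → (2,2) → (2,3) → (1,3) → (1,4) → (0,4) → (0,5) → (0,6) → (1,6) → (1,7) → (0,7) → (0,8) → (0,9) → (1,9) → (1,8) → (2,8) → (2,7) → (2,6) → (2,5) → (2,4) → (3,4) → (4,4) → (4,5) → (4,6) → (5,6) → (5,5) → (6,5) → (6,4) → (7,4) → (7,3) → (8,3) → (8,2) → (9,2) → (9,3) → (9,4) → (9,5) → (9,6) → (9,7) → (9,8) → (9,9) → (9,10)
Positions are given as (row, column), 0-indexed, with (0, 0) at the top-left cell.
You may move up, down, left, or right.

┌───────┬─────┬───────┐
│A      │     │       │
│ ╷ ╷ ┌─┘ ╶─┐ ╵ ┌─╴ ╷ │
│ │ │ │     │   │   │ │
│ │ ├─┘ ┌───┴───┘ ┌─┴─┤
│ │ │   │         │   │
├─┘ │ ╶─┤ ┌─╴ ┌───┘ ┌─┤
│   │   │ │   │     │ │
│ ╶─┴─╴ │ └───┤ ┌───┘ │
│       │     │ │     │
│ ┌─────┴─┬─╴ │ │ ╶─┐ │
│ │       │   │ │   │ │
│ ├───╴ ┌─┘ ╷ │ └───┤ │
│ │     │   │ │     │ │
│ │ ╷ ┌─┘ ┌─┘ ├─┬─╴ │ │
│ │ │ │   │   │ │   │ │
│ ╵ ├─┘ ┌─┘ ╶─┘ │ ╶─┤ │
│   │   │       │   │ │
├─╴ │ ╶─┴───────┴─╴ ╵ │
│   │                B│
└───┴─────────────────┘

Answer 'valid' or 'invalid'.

Checking path validity:
Result: All consecutive moves are passable.

valid

Correct solution:

┌───────┬─────┬───────┐
│A ↓    │↱ → ↓│↱ → ↓  │
│ ╷ ╷ ┌─┘ ╶─┐ ╵ ┌─╴ ╷ │
│ │↓│ │↱ ↑  │↳ ↑│↓ ↲│ │
│ │ ├─┘ ┌───┴───┘ ┌─┴─┤
│ │↓│↱ ↑│↓ ← ← ← ↲│   │
├─┘ │ ╶─┤ ┌─╴ ┌───┘ ┌─┤
│↓ ↲│↑ ↰│↓│   │     │ │
│ ╶─┴─╴ │ └───┤ ┌───┘ │
│↳ → → ↑│↳ → ↓│ │     │
│ ┌─────┴─┬─╴ │ │ ╶─┐ │
│ │       │↓ ↲│ │   │ │
│ ├───╴ ┌─┘ ╷ │ └───┤ │
│ │     │↓ ↲│ │     │ │
│ │ ╷ ┌─┘ ┌─┘ ├─┬─╴ │ │
│ │ │ │↓ ↲│   │ │   │ │
│ ╵ ├─┘ ┌─┘ ╶─┘ │ ╶─┤ │
│   │↓ ↲│       │   │ │
├─╴ │ ╶─┴───────┴─╴ ╵ │
│   │↳ → → → → → → → B│
└───┴─────────────────┘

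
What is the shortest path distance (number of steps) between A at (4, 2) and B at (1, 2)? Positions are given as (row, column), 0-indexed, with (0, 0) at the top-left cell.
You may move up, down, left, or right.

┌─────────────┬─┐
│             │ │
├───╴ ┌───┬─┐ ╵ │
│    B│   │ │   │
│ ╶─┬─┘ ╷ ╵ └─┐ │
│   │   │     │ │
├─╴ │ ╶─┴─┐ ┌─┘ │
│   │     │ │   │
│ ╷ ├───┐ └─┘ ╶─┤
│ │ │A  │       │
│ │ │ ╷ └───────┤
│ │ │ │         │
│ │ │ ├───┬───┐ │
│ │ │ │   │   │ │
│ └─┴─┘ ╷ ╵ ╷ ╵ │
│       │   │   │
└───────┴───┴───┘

Finding path from (4, 2) to (1, 2):
Path: (4,2) → (4,3) → (5,3) → (5,4) → (5,5) → (5,6) → (5,7) → (6,7) → (7,7) → (7,6) → (6,6) → (6,5) → (7,5) → (7,4) → (6,4) → (6,3) → (7,3) → (7,2) → (7,1) → (7,0) → (6,0) → (5,0) → (4,0) → (3,0) → (3,1) → (2,1) → (2,0) → (1,0) → (1,1) → (1,2)
Distance: 29 steps

Solution:

┌─────────────┬─┐
│             │ │
├───╴ ┌───┬─┐ ╵ │
│↱ → B│   │ │   │
│ ╶─┬─┘ ╷ ╵ └─┐ │
│↑ ↰│   │     │ │
├─╴ │ ╶─┴─┐ ┌─┘ │
│↱ ↑│     │ │   │
│ ╷ ├───┐ └─┘ ╶─┤
│↑│ │A ↓│       │
│ │ │ ╷ └───────┤
│↑│ │ │↳ → → → ↓│
│ │ │ ├───┬───┐ │
│↑│ │ │↓ ↰│↓ ↰│↓│
│ └─┴─┘ ╷ ╵ ╷ ╵ │
│↑ ← ← ↲│↑ ↲│↑ ↲│
└───────┴───┴───┘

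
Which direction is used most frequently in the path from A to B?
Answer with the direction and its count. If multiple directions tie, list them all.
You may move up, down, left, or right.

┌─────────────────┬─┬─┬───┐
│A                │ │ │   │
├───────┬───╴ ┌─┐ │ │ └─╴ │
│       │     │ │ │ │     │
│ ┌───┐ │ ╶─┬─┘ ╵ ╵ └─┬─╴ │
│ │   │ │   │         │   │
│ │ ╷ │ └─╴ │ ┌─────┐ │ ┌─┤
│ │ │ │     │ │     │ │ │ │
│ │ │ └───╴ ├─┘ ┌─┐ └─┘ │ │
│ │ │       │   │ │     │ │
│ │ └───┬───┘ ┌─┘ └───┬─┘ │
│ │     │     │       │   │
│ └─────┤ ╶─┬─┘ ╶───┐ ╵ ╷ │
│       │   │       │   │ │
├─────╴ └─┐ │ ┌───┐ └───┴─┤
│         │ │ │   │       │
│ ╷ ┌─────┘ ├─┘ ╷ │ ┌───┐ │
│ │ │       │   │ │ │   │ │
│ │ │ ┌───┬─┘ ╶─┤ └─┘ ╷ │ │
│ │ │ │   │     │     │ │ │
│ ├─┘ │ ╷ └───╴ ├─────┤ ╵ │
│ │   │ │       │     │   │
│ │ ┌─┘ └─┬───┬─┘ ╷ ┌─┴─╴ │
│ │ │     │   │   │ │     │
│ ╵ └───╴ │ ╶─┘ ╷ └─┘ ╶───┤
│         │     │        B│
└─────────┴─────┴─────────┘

Directions: right, right, right, right, right, right, down, left, left, down, right, down, left, left, up, up, left, left, left, down, down, down, down, down, right, right, right, down, left, left, left, down, down, down, down, down, right, right, right, right, up, left, up, up, right, down, right, right, right, up, left, up, right, up, right, down, down, right, right, up, right, down, down, right, down, left, left, down, right, right
Counts: {'right': 26, 'down': 21, 'left': 14, 'up': 9}
Most common: right (26 times)

Solution:

┌─────────────────┬─┬─┬───┐
│A → → → → → ↓    │ │ │   │
├───────┬───╴ ┌─┐ │ │ └─╴ │
│↓ ← ← ↰│↓ ← ↲│ │ │ │     │
│ ┌───┐ │ ╶─┬─┘ ╵ ╵ └─┬─╴ │
│↓│   │↑│↳ ↓│         │   │
│ │ ╷ │ └─╴ │ ┌─────┐ │ ┌─┤
│↓│ │ │↑ ← ↲│ │     │ │ │ │
│ │ │ └───╴ ├─┘ ┌─┐ └─┘ │ │
│↓│ │       │   │ │     │ │
│ │ └───┬───┘ ┌─┘ └───┬─┘ │
│↓│     │     │       │   │
│ └─────┤ ╶─┬─┘ ╶───┐ ╵ ╷ │
│↳ → → ↓│   │       │   │ │
├─────╴ └─┐ │ ┌───┐ └───┴─┤
│↓ ← ← ↲  │ │ │↱ ↓│       │
│ ╷ ┌─────┘ ├─┘ ╷ │ ┌───┐ │
│↓│ │       │↱ ↑│↓│ │↱ ↓│ │
│ │ │ ┌───┬─┘ ╶─┤ └─┘ ╷ │ │
│↓│ │ │↱ ↓│  ↑ ↰│↳ → ↑│↓│ │
│ ├─┘ │ ╷ └───╴ ├─────┤ ╵ │
│↓│   │↑│↳ → → ↑│     │↳ ↓│
│ │ ┌─┘ └─┬───┬─┘ ╷ ┌─┴─╴ │
│↓│ │  ↑ ↰│   │   │ │↓ ← ↲│
│ ╵ └───╴ │ ╶─┘ ╷ └─┘ ╶───┤
│↳ → → → ↑│     │    ↳ → B│
└─────────┴─────┴─────────┘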